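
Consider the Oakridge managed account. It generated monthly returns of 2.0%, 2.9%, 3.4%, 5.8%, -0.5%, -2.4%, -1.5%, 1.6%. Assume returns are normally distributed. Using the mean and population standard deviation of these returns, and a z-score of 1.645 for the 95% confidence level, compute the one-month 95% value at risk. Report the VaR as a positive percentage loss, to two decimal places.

2.80

μ = (2 + 2.9 + 3.4 + 5.8 − 0.5 − 2.4 − 1.5 + 1.6) / 8 = 11.30 / 8 = 1.4125%
Σ(r − μ)² = (2 − 1.4125)² + (2.9 − 1.4125)² + … = 52.4688
population σ = √(52.4688 / 8) = √6.5586 = 2.5610%
VaR = −(μ − z·σ) = −(1.4125 − 1.645 × 2.5610) = −(-2.8003) = 2.8003%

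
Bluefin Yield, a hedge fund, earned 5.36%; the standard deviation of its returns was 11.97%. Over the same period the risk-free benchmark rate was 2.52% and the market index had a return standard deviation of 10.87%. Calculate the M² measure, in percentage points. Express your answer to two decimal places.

5.10

Sharpe = (Rp − Rf) / σp = (5.36% − 2.52%) / 11.97% = 0.2373
M² = Rf + Sharpe × σm = 2.52% + 0.2373 × 10.87% = 5.0995%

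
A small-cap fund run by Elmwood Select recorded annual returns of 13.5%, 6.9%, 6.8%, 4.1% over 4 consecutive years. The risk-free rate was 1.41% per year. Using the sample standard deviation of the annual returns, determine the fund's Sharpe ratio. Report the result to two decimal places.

r̄ = (13.5 + 6.9 + 6.8 + 4.1) / 4 = 31.30 / 4 = 7.8250%
Σ(r − r̄)² = 47.9875; sample σ = √(47.9875/3) = 3.9995%
Sharpe = (r̄ − rf) / σ = (7.8250 − 1.41) / 3.9995 = 6.4150 / 3.9995 = 1.6040

1.60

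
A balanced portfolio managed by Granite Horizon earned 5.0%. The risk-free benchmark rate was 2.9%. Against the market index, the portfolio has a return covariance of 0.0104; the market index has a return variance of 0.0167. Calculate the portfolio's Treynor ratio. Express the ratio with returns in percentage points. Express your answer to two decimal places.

β = Cov / Var = 0.0104 / 0.0167 = 0.6228
Treynor = (Rp − Rf) / β = (5.0% − 2.9%) / 0.6228 = 2.10 / 0.6228 = 3.3719

3.37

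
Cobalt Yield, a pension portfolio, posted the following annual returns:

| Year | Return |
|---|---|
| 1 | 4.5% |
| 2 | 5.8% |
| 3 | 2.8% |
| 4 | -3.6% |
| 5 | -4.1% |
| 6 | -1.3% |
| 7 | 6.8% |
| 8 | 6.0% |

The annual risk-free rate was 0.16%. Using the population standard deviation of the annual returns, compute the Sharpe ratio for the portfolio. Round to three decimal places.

0.467

μ = (4.5 + 5.8 + 2.8 − 3.6 − 4.1 − 1.3 + 6.8 + 6) / 8 = 16.90 / 8 = 2.1125%
Population std dev = √[139.7288 / 8] = 4.1792%
Sharpe = (μ − rf) / σ = (2.1125 − 0.16) / 4.1792 = 1.9525 / 4.1792 = 0.4672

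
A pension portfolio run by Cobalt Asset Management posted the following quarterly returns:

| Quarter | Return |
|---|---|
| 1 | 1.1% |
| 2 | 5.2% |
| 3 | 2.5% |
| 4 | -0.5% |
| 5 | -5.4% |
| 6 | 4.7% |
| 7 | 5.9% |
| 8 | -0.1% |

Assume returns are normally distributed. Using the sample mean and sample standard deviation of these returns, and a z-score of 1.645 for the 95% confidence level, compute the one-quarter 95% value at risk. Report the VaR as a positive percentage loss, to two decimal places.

4.49

r̄ = (1.1 + 5.2 + 2.5 − 0.5 − 5.4 + 4.7 + 5.9 − 0.1) / 8 = 1.6750%
Sample σ = √[Σ(r − r̄)² / 7] = √[98.3750 / 7] = √14.0536 = 3.7488%
VaR = −(r̄ − z·σ) = −(1.6750 − 1.645 × 3.7488) = −(-4.4918) = 4.4918%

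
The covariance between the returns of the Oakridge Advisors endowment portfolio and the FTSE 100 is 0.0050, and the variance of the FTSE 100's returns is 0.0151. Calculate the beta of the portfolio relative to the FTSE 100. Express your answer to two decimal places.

0.33

β = Cov(Rp, Rm) / Var(Rm) = 0.0050 / 0.0151 = 0.3311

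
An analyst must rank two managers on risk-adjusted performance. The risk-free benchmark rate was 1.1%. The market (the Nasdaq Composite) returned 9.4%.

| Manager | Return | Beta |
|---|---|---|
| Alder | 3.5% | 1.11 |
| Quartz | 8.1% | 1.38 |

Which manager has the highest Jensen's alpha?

Quartz

Alder: α = 3.5% − [1.1% + 1.11 × (9.4% − 1.1%)] = -6.813
Quartz: α = 8.1% − [1.1% + 1.38 × (9.4% − 1.1%)] = -4.454
Highest: Quartz (-4.454).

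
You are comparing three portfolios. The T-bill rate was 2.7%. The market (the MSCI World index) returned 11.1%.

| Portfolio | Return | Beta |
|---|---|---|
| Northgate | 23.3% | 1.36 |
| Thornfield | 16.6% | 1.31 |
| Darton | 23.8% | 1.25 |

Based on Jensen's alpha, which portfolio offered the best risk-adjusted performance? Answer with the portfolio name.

Northgate: α = 23.3% − [2.7% + 1.36 × (11.1% − 2.7%)] = 9.176
Thornfield: α = 16.6% − [2.7% + 1.31 × (11.1% − 2.7%)] = 2.896
Darton: α = 23.8% − [2.7% + 1.25 × (11.1% − 2.7%)] = 10.600
Highest: Darton (10.600).

Darton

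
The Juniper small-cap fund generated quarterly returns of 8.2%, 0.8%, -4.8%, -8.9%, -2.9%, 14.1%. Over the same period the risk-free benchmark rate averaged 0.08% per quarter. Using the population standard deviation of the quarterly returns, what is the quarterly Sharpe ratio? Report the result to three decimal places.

0.128

r̄ = (8.2 + 0.8 − 4.8 − 8.9 − 2.9 + 14.1) / 6 = 1.0833%
Population σ = √[Σ(r − r̄)² / 6] = √[370.3083 / 6] = √61.7181 = 7.8561%
Sharpe = (r̄ − rf) / σ = (1.0833 − 0.08) / 7.8561 = 1.0033 / 7.8561 = 0.1277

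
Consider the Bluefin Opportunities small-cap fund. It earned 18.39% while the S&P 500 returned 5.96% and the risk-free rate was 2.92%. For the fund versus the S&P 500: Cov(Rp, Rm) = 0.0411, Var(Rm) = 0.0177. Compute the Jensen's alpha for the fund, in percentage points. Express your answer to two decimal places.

β = Cov / Var = 0.0411 / 0.0177 = 2.3220
E[R] = Rf + β(Rm − Rf) = 2.92% + 2.3220 × (5.96% − 2.92%) = 9.9789%
α = Rp − E[R] = 18.39% − 9.9789% = 8.4111

8.41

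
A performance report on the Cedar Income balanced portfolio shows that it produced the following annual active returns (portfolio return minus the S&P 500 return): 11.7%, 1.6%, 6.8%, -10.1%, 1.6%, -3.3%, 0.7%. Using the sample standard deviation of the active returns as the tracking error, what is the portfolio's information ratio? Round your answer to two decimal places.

0.18

r̄ = (11.7 + 1.6 + 6.8 − 10.1 + 1.6 − 3.3 + 0.7) / 7 = 9.00 / 7 = 1.2857%
Σ(r − r̄)² = 290.0686; sample σ = √(290.0686/6) = 6.9530%
IR = r̄ / tracking error = 1.2857 / 6.9530 = 0.1849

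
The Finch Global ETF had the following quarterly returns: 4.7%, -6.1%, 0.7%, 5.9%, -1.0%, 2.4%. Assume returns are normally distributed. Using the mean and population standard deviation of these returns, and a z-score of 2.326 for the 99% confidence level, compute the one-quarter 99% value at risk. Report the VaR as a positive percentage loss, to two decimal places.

r̄ = (4.7 − 6.1 + 0.7 + 5.9 − 1 + 2.4) / 6 = 6.60 / 6 = 1.1000%
Σ(r − r̄)² = (4.7 − 1.1000)² + (-6.1 − 1.1000)² + … = 94.1000
σ = √[94.1000 / 6] = 3.9602%
VaR = −(r̄ − z·σ) = −(1.1000 − 2.326 × 3.9602) = −(-8.1114) = 8.1114%

8.11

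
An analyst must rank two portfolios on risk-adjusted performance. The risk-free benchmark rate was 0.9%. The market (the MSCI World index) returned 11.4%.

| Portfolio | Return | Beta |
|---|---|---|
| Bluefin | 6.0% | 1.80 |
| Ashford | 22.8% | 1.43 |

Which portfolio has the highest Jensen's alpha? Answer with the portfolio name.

Ashford

Bluefin: α = 6.0% − [0.9% + 1.80 × (11.4% − 0.9%)] = -13.800
Ashford: α = 22.8% − [0.9% + 1.43 × (11.4% − 0.9%)] = 6.885
Highest: Ashford (6.885).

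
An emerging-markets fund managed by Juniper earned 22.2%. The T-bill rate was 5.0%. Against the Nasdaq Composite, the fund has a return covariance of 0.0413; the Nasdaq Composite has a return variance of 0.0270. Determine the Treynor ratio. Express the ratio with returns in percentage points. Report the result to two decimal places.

β = Cov / Var = 0.0413 / 0.0270 = 1.5296
Treynor = (Rp − Rf) / β = (22.2% − 5.0%) / 1.5296 = 17.20 / 1.5296 = 11.2448

11.24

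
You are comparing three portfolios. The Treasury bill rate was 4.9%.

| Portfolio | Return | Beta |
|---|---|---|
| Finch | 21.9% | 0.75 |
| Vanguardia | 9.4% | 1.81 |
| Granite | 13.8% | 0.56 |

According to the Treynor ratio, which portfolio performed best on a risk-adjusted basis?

Finch

Finch: Treynor = (21.9% − 4.9%) / 0.75 = 22.667
Vanguardia: Treynor = (9.4% − 4.9%) / 1.81 = 2.486
Granite: Treynor = (13.8% − 4.9%) / 0.56 = 15.893
Highest: Finch (22.667).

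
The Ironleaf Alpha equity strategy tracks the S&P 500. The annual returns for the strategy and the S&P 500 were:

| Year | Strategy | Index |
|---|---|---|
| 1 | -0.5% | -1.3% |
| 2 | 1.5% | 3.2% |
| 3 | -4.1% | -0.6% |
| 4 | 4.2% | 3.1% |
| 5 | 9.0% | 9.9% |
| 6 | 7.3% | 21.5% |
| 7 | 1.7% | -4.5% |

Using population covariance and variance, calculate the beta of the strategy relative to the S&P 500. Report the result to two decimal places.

0.38

r̄p = 2.7286%,  r̄m = 4.4714%
Cov = Σ(rp − r̄p)(rm − r̄m) / 7 = 24.8465
Var(rm) = Σ(rm − r̄m)² / 7 = 66.0649
β = Cov / Var = 24.8465 / 66.0649 = 0.3761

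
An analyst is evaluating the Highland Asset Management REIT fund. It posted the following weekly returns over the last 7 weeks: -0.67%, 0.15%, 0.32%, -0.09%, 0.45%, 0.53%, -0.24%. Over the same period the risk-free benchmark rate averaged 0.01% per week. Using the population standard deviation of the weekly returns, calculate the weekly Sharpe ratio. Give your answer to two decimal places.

μ = (-0.67 + 0.15 + 0.32 − 0.09 + 0.45 + 0.53 − 0.24) / 7 = 0.450 / 7 = 0.0643%
Population std dev = √[1.0940 / 7] = 0.3953%
Sharpe = (μ − rf) / σ = (0.0643 − 0.01) / 0.3953 = 0.0543 / 0.3953 = 0.1374

0.14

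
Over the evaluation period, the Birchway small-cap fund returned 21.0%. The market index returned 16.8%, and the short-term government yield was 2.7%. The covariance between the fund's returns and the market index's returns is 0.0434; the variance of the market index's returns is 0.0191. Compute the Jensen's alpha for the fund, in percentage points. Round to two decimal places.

-13.74

β = Cov / Var = 0.0434 / 0.0191 = 2.2723
E[R] = Rf + β(Rm − Rf) = 2.7% + 2.2723 × (16.8% − 2.7%) = 34.7394%
α = Rp − E[R] = 21.0% − 34.7394% = -13.7394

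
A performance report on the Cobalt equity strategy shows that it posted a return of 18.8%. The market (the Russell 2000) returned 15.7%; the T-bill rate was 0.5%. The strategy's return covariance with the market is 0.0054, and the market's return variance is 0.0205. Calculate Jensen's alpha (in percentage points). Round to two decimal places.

14.30

β = Cov / Var = 0.0054 / 0.0205 = 0.2634
E[R] = Rf + β(Rm − Rf) = 0.5% + 0.2634 × (15.7% − 0.5%) = 4.5037%
α = Rp − E[R] = 18.8% − 4.5037% = 14.2963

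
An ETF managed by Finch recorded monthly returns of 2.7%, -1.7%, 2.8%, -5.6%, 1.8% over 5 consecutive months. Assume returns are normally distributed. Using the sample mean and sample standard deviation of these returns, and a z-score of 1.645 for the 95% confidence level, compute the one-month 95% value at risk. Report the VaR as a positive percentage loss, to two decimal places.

5.97

r̄ = (2.7 − 1.7 + 2.8 − 5.6 + 1.8) / 5 = 0.0000%
Sample σ = √[Σ(r − r̄)² / 4] = √[52.6200 / 4] = √13.1550 = 3.6270%
VaR = −(r̄ − z·σ) = −(0.0000 − 1.645 × 3.6270) = −(-5.9664) = 5.9664%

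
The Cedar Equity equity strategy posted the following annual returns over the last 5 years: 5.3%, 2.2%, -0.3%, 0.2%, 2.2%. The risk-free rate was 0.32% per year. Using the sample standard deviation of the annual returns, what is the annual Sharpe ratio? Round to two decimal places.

0.73

Mean return μ = 9.60 / 5 = 1.9200%
Sample std dev = √[19.4680 / 4] = 2.2061%
Sharpe = (μ − rf) / σ = (1.9200 − 0.32) / 2.2061 = 1.6000 / 2.2061 = 0.7253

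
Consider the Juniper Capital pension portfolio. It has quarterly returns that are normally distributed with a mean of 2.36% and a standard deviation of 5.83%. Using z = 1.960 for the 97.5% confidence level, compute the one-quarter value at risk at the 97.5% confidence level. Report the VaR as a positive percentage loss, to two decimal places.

VaR (as % loss) = −(μ − z·σ) = −(2.36% − 1.960 × 5.83%) = −(-9.0668%) = 9.0668%

9.07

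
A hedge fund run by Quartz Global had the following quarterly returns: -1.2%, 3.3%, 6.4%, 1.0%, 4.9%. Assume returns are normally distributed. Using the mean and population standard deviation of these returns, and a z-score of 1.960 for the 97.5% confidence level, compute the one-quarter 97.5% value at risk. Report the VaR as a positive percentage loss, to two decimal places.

2.44

Mean return μ = 14.40 / 5 = 2.8800%
Population σ = √[Σ(r − μ)² / 5] = √[36.8280 / 5] = √7.3656 = 2.7140%
VaR = −(μ − z·σ) = −(2.8800 − 1.960 × 2.7140) = −(-2.4394) = 2.4394%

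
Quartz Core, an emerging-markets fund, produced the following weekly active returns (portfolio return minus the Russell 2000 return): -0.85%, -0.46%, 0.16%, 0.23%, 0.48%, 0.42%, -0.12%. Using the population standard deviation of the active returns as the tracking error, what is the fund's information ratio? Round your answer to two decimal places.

-0.04

r̄ = (-0.85 − 0.46 + 0.16 + 0.23 + 0.48 + 0.42 − 0.12) / 7 = -0.0200%
Population std dev = √[1.4310 / 7] = 0.4521%
IR = r̄ / tracking error = -0.0200 / 0.4521 = -0.0442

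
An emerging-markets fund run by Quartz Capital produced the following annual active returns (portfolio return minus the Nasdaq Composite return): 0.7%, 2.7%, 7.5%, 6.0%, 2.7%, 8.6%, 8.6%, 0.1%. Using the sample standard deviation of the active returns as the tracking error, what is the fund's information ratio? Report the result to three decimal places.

1.323

μ = (0.7 + 2.7 + 7.5 + 6 + 2.7 + 8.6 + 8.6 + 0.1) / 8 = 36.90 / 8 = 4.6125%
Σ(r − μ)² = (0.7 − 4.6125)² + (2.7 − 4.6125)² + (7.5 − 4.6125)² + … = 85.0488
sample σ = √(85.0488 / 7) = √12.1498 = 3.4857%
IR = μ / tracking error = 4.6125 / 3.4857 = 1.3233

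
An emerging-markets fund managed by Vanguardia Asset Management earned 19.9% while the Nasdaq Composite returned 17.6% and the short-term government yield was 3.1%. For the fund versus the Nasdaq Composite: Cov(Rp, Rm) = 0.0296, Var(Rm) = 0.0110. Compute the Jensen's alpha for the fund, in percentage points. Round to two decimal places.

-22.22

β = Cov / Var = 0.0296 / 0.0110 = 2.6909
E[R] = Rf + β(Rm − Rf) = 3.1% + 2.6909 × (17.6% − 3.1%) = 42.1181%
α = Rp − E[R] = 19.9% − 42.1181% = -22.2181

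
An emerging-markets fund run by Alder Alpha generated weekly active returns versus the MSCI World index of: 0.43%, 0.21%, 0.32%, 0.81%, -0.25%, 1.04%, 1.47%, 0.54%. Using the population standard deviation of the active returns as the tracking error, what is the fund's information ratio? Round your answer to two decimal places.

1.15

μ = (0.43 + 0.21 + 0.32 + 0.81 − 0.25 + 1.04 + 1.47 + 0.54) / 8 = 4.570 / 8 = 0.5713%
Σ(r − μ)² = (0.43 − 0.5713)² + (0.21 − 0.5713)² + … = 1.9735
population σ = √(1.9735 / 8) = √0.2467 = 0.4967%
IR = μ / tracking error = 0.5713 / 0.4967 = 1.1502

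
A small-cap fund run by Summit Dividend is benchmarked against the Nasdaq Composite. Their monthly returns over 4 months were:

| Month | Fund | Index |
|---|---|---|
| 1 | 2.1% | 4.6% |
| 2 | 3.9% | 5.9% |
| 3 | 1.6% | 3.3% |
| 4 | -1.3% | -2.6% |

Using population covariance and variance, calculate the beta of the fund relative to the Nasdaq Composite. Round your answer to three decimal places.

0.561

r̄p = 1.5750%,  r̄m = 2.8000%
Cov = Σ(rp − r̄p)(rm − r̄m) / 4 = 5.9225
Var(rm) = Σ(rm − r̄m)² / 4 = 10.5650
β = Cov / Var = 5.9225 / 10.5650 = 0.5606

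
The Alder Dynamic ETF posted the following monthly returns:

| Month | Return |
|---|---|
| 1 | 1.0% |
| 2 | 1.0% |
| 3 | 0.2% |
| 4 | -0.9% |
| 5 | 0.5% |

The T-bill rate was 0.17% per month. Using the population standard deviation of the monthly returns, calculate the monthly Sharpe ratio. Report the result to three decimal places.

0.271

r̄ = (1 + 1 + 0.2 − 0.9 + 0.5) / 5 = 0.3600%
Σ(r − r̄)² = (1 − 0.3600)² + (1 − 0.3600)² + (0.2 − 0.3600)² + … = 2.4520
population σ = √(2.4520 / 5) = √0.4904 = 0.7003%
Sharpe = (r̄ − rf) / σ = (0.3600 − 0.17) / 0.7003 = 0.1900 / 0.7003 = 0.2713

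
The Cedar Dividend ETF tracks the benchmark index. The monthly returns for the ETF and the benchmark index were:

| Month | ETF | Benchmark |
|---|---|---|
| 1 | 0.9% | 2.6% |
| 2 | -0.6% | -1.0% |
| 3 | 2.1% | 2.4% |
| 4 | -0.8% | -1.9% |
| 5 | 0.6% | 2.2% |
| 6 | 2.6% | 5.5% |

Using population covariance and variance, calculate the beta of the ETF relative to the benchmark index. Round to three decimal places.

0.477

r̄p = 0.8000%,  r̄m = 1.6333%
Cov = Σ(rp − r̄p)(rm − r̄m) / 6 = 2.8800
Var(rm) = Σ(rm − r̄m)² / 6 = 6.0356
β = Cov / Var = 2.8800 / 6.0356 = 0.4772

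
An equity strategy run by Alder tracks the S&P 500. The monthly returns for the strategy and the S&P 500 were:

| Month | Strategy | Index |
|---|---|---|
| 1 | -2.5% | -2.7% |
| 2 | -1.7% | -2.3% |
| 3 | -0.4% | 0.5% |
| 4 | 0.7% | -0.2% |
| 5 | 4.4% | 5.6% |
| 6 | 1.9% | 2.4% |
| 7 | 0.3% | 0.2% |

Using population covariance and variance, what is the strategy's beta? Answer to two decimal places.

0.79

r̄p = 0.3857%,  r̄m = 0.5000%
Cov = Σ(rp − r̄p)(rm − r̄m) / 7 = 5.4614
Var(rm) = Σ(rm − r̄m)² / 7 = 6.8971
β = Cov / Var = 5.4614 / 6.8971 = 0.7918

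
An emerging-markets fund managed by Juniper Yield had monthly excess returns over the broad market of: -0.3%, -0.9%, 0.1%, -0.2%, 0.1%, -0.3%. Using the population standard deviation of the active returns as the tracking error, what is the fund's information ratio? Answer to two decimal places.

-0.75

Mean return r̄ = -1.50 / 6 = -0.2500%
Population std dev = √[0.6750 / 6] = 0.3354%
IR = r̄ / tracking error = -0.2500 / 0.3354 = -0.7454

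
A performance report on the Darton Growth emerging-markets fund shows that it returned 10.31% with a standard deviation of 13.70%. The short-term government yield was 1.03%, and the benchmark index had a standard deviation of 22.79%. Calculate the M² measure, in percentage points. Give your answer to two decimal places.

Sharpe = (Rp − Rf) / σp = (10.31% − 1.03%) / 13.70% = 0.6774
M² = Rf + Sharpe × σm = 1.03% + 0.6774 × 22.79% = 16.4679%

16.47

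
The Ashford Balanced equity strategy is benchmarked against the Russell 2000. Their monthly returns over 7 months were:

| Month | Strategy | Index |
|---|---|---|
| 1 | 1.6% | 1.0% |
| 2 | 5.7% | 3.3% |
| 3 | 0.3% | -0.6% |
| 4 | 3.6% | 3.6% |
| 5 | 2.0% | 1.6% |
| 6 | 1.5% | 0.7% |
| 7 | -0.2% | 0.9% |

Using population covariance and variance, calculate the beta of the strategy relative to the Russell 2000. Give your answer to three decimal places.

1.164

r̄p = 2.0714%,  r̄m = 1.5000%
Cov = Σ(rp − r̄p)(rm − r̄m) / 7 = 2.2157
Var(rm) = Σ(rm − r̄m)² / 7 = 1.9029
β = Cov / Var = 2.2157 / 1.9029 = 1.1644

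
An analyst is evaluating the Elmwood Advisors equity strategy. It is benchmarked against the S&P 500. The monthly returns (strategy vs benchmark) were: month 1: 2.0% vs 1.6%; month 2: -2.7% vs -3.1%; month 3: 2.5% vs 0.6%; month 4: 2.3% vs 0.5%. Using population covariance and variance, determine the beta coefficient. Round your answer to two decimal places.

1.15

r̄p = 1.0250%,  r̄m = -0.1000%
Cov = Σ(rp − r̄p)(rm − r̄m) / 4 = 3.6575
Var(rm) = Σ(rm − r̄m)² / 4 = 3.1850
β = Cov / Var = 3.6575 / 3.1850 = 1.1484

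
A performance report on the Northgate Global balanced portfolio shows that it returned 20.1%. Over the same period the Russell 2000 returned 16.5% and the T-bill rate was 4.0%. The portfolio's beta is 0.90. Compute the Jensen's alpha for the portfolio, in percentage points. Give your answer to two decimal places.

4.85

CAPM expected return = Rf + β(Rm − Rf) = 4.0% + 0.90 × (16.5% − 4.0%) = 4 + 0.90 × 12.50 = 15.2500%
Jensen's α = Rp − E[R] = 20.1% − 15.2500% = 4.8500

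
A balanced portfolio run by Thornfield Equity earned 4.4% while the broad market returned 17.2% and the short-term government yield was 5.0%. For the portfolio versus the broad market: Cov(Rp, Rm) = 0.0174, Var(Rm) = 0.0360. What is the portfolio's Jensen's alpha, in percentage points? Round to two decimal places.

-6.50

β = Cov / Var = 0.0174 / 0.0360 = 0.4833
E[R] = Rf + β(Rm − Rf) = 5.0% + 0.4833 × (17.2% − 5.0%) = 10.8963%
α = Rp − E[R] = 4.4% − 10.8963% = -6.4963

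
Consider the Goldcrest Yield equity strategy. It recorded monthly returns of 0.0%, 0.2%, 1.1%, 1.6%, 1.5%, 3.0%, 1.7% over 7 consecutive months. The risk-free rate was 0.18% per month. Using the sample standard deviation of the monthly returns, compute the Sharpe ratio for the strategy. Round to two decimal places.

1.11

μ = (0 + 0.2 + 1.1 + 1.6 + 1.5 + 3 + 1.7) / 7 = 9.10 / 7 = 1.3000%
Sample std dev = √[6.1200 / 6] = 1.0100%
Sharpe = (μ − rf) / σ = (1.3000 − 0.18) / 1.0100 = 1.1200 / 1.0100 = 1.1089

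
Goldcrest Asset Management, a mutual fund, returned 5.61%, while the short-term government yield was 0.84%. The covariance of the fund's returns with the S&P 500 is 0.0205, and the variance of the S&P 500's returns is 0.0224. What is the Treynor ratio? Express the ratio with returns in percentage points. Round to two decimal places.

5.21

β = Cov / Var = 0.0205 / 0.0224 = 0.9152
Treynor = (Rp − Rf) / β = (5.61% − 0.84%) / 0.9152 = 4.77 / 0.9152 = 5.2120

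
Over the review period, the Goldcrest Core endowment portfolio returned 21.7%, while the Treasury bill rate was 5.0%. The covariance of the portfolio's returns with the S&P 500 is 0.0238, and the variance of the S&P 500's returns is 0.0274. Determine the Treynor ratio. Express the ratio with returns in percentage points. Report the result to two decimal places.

19.23

β = Cov / Var = 0.0238 / 0.0274 = 0.8686
Treynor = (Rp − Rf) / β = (21.7% − 5.0%) / 0.8686 = 16.70 / 0.8686 = 19.2263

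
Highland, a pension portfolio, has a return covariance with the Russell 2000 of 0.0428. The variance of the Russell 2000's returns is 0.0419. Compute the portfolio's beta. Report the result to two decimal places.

β = Cov(Rp, Rm) / Var(Rm) = 0.0428 / 0.0419 = 1.0215

1.02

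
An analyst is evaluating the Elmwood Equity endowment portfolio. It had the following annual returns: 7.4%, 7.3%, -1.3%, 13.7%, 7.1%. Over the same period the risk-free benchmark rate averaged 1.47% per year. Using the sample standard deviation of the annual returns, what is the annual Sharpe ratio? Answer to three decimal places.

r̄ = (7.4 + 7.3 − 1.3 + 13.7 + 7.1) / 5 = 6.8400%
Sample std dev = √[113.9120 / 4] = 5.3365%
Sharpe = (r̄ − rf) / σ = (6.8400 − 1.47) / 5.3365 = 5.3700 / 5.3365 = 1.0063

1.006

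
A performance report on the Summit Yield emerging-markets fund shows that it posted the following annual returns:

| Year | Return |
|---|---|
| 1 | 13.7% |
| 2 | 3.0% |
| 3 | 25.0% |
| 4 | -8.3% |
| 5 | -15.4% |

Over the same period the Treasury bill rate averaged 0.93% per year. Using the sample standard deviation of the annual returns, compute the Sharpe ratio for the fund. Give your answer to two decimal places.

0.16

r̄ = (13.7 + 3 + 25 − 8.3 − 15.4) / 5 = 3.6000%
Σ(r − r̄)² = (13.7 − 3.6000)² + (3 − 3.6000)² + … = 1062.9400
σ = √[1062.9400 / 4] = 16.3014%
Sharpe = (r̄ − rf) / σ = (3.6000 − 0.93) / 16.3014 = 2.6700 / 16.3014 = 0.1638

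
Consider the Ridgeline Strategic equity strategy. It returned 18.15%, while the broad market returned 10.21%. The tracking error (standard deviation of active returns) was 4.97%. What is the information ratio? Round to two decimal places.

1.60

IR = (Rp − Rb) / TE = (18.15% − 10.21%) / 4.97% = 7.94% / 4.97% = 1.5976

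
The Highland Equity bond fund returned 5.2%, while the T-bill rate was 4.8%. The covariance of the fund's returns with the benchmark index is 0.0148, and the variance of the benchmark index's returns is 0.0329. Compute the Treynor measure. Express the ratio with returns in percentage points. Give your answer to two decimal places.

β = Cov / Var = 0.0148 / 0.0329 = 0.4498
Treynor = (Rp − Rf) / β = (5.2% − 4.8%) / 0.4498 = 0.40 / 0.4498 = 0.8893

0.89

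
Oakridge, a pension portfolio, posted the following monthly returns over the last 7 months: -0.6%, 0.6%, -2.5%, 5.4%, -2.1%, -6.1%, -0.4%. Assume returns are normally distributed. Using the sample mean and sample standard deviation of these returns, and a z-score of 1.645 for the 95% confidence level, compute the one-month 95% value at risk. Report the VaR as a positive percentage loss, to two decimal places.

6.56

r̄ = (-0.6 + 0.6 − 2.5 + 5.4 − 2.1 − 6.1 − 0.4) / 7 = -5.70 / 7 = -0.8143%
Σ(r − r̄)² = (-0.6 − (-0.8143))² + (0.6 − (-0.8143))² + (-2.5 − (-0.8143))² + … = 73.2686
sample σ = √(73.2686 / 6) = √12.2114 = 3.4945%
VaR = −(r̄ − z·σ) = −(-0.8143 − 1.645 × 3.4945) = −(-6.5628) = 6.5628%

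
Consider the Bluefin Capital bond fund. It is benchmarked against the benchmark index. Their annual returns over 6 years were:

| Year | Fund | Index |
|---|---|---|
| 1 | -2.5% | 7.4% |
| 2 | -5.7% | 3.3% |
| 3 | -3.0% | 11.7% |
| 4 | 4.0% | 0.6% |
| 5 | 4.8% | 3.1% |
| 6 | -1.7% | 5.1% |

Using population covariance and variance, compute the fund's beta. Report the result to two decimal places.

r̄p = -0.6833%,  r̄m = 5.2000%
Cov = Σ(rp − r̄p)(rm − r̄m) / 6 = -7.0800
Var(rm) = Σ(rm − r̄m)² / 6 = 12.7133
β = Cov / Var = -7.0800 / 12.7133 = -0.5569

-0.56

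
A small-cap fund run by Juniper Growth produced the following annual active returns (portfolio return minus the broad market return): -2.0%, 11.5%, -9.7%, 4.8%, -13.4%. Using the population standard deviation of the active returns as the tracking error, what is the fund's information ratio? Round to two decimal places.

r̄ = (-2 + 11.5 − 9.7 + 4.8 − 13.4) / 5 = -1.7600%
Σ(r − r̄)² = (-2 − (-1.7600))² + (11.5 − (-1.7600))² + … = 417.4520
σ = √[417.4520 / 5] = 9.1373%
IR = r̄ / tracking error = -1.7600 / 9.1373 = -0.1926

-0.19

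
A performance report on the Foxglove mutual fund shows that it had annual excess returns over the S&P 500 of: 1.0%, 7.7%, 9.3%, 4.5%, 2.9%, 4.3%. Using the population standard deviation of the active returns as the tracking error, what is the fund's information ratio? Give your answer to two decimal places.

r̄ = (1 + 7.7 + 9.3 + 4.5 + 2.9 + 4.3) / 6 = 4.9500%
Population std dev = √[46.9150 / 6] = 2.7963%
IR = r̄ / tracking error = 4.9500 / 2.7963 = 1.7702

1.77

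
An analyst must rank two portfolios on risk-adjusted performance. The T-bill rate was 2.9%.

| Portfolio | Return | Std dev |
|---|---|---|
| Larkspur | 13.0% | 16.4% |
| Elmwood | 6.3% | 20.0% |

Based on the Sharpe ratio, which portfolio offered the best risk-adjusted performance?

Larkspur: Sharpe ratio = (13.0% − 2.9%) / 16.4% = 0.616
Elmwood: Sharpe ratio = (6.3% − 2.9%) / 20.0% = 0.170
Highest: Larkspur (0.616).

Larkspur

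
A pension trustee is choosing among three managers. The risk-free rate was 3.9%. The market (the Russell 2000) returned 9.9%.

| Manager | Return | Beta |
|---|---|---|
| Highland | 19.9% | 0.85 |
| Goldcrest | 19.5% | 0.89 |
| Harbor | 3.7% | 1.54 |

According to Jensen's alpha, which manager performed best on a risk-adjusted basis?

Highland: α = 19.9% − [3.9% + 0.85 × (9.9% − 3.9%)] = 10.900
Goldcrest: α = 19.5% − [3.9% + 0.89 × (9.9% − 3.9%)] = 10.260
Harbor: α = 3.7% − [3.9% + 1.54 × (9.9% − 3.9%)] = -9.440
Highest: Highland (10.900).

Highland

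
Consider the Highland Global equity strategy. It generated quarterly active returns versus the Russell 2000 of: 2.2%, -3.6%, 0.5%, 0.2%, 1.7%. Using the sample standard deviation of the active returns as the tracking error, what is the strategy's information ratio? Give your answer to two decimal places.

Mean return μ = 1.00 / 5 = 0.2000%
Σ(r − μ)² = (2.2 − 0.2000)² + (-3.6 − 0.2000)² + (0.5 − 0.2000)² + … = 20.7800
sample σ = √(20.7800 / 4) = √5.1950 = 2.2793%
IR = μ / tracking error = 0.2000 / 2.2793 = 0.0877

0.09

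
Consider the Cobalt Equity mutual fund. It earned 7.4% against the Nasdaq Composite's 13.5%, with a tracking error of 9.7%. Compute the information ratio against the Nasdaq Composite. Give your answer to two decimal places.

IR = (Rp − Rb) / TE = (7.4% − 13.5%) / 9.7% = -6.10% / 9.7% = -0.6289

-0.63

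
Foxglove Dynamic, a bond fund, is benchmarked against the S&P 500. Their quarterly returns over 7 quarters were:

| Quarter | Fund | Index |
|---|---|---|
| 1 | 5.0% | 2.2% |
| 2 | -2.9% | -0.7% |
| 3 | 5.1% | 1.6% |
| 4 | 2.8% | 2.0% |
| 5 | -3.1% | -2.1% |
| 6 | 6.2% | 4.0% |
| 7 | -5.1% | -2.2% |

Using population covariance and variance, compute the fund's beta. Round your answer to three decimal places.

1.886

r̄p = 1.1429%,  r̄m = 0.6857%
Cov = Σ(rp − r̄p)(rm − r̄m) / 7 = 9.1192
Var(rm) = Σ(rm − r̄m)² / 7 = 4.8355
β = Cov / Var = 9.1192 / 4.8355 = 1.8859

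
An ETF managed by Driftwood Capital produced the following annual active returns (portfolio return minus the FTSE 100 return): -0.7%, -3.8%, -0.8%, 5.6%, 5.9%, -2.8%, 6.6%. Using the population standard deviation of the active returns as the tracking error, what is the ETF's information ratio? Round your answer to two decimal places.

r̄ = (-0.7 − 3.8 − 0.8 + 5.6 + 5.9 − 2.8 + 6.6) / 7 = 1.4286%
Σ(r − r̄)² = 118.8543; population σ = √(118.8543/7) = 4.1206%
IR = r̄ / tracking error = 1.4286 / 4.1206 = 0.3467

0.35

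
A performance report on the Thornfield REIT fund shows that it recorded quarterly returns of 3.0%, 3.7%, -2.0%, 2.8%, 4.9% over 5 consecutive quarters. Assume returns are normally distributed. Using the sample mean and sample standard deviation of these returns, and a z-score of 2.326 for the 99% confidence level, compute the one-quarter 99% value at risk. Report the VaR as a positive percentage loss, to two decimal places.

3.65

Mean return r̄ = 12.40 / 5 = 2.4800%
Σ(r − r̄)² = (3 − 2.4800)² + (3.7 − 2.4800)² + … = 27.7880
σ = √[27.7880 / 4] = 2.6357%
VaR = −(r̄ − z·σ) = −(2.4800 − 2.326 × 2.6357) = −(-3.6506) = 3.6506%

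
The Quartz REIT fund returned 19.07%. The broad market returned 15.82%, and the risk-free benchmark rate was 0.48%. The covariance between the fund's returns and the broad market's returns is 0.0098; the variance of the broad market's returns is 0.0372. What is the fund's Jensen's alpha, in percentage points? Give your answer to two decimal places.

β = Cov / Var = 0.0098 / 0.0372 = 0.2634
E[R] = Rf + β(Rm − Rf) = 0.48% + 0.2634 × (15.82% − 0.48%) = 4.5206%
α = Rp − E[R] = 19.07% − 4.5206% = 14.5494

14.55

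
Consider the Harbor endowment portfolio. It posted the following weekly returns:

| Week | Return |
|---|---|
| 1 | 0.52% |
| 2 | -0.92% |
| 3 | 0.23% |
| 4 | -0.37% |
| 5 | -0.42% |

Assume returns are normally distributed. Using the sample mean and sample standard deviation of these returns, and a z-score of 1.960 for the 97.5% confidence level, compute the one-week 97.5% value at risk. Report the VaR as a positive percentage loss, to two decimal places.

μ = (0.52 − 0.92 + 0.23 − 0.37 − 0.42) / 5 = -0.960 / 5 = -0.1920%
Σ(r − μ)² = (0.52 − (-0.1920))² + (-0.92 − (-0.1920))² + (0.23 − (-0.1920))² + … = 1.2987
sample σ = √(1.2987 / 4) = √0.3247 = 0.5698%
VaR = −(μ − z·σ) = −(-0.1920 − 1.960 × 0.5698) = −(-1.3088) = 1.3088%

1.31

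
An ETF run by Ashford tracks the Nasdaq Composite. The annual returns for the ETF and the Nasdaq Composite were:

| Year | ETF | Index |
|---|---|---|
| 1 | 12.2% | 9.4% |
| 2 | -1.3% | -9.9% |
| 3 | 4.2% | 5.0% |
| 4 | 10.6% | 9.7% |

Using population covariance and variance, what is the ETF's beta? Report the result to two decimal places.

r̄p = 6.4250%,  r̄m = 3.5500%
Cov = Σ(rp − r̄p)(rm − r̄m) / 4 = 40.0338
Var(rm) = Σ(rm − r̄m)² / 4 = 63.7625
β = Cov / Var = 40.0338 / 63.7625 = 0.6279

0.63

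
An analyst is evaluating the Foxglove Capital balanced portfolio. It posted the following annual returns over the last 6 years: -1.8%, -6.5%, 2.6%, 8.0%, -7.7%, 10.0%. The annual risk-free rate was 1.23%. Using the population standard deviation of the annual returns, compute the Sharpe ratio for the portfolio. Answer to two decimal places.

r̄ = (-1.8 − 6.5 + 2.6 + 8 − 7.7 + 10) / 6 = 0.7667%
Population std dev = √[272.0133 / 6] = 6.7332%
Sharpe = (r̄ − rf) / σ = (0.7667 − 1.23) / 6.7332 = -0.4633 / 6.7332 = -0.0688

-0.07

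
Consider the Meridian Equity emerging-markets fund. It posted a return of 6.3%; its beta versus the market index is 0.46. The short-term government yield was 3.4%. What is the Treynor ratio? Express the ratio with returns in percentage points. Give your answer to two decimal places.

6.30

Treynor = (Rp − Rf) / β = (6.3% − 3.4%) / 0.46 = 2.90 / 0.46 = 6.3043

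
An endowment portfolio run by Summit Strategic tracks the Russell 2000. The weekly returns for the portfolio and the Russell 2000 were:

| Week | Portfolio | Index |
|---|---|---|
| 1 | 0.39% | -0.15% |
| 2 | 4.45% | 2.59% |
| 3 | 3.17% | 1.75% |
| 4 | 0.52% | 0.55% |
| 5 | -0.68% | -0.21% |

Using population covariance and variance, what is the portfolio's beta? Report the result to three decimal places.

r̄p = 1.5700%,  r̄m = 0.9060%
Cov = Σ(rp − r̄p)(rm − r̄m) / 5 = 2.0662
Var(rm) = Σ(rm − r̄m)² / 5 = 1.2071
β = Cov / Var = 2.0662 / 1.2071 = 1.7117

1.712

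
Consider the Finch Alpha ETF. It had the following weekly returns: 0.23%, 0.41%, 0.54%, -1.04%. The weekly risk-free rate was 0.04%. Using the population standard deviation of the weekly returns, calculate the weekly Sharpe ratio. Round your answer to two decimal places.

-0.01

Mean return μ = 0.140 / 4 = 0.0350%
Σ(r − μ)² = (0.23 − 0.0350)² + (0.41 − 0.0350)² + (0.54 − 0.0350)² + … = 1.5893
σ = √[1.5893 / 4] = 0.6303%
Sharpe = (μ − rf) / σ = (0.0350 − 0.04) / 0.6303 = -0.0050 / 0.6303 = -0.0079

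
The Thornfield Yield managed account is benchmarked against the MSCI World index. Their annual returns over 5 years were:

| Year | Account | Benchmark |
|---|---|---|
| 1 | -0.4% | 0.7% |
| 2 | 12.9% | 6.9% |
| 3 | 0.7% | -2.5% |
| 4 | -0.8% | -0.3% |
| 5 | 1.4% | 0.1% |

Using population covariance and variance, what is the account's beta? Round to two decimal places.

1.49

r̄p = 2.7600%,  r̄m = 0.9800%
Cov = Σ(rp − r̄p)(rm − r̄m) / 5 = 14.7672
Var(rm) = Σ(rm − r̄m)² / 5 = 9.9296
β = Cov / Var = 14.7672 / 9.9296 = 1.4872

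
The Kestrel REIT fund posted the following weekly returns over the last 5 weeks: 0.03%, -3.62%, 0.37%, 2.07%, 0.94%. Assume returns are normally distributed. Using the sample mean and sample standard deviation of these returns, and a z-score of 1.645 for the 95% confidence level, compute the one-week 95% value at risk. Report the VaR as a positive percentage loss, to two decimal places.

r̄ = (0.03 − 3.62 + 0.37 + 2.07 + 0.94) / 5 = -0.0420%
Σ(r − r̄)² = 18.4019; sample σ = √(18.4019/4) = 2.1449%
VaR = −(r̄ − z·σ) = −(-0.0420 − 1.645 × 2.1449) = −(-3.5704) = 3.5704%

3.57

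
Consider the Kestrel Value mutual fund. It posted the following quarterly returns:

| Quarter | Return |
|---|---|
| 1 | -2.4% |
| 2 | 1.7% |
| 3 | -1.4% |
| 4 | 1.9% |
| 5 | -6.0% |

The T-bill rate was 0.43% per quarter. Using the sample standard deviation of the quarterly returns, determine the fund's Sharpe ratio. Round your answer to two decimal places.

r̄ = (-2.4 + 1.7 − 1.4 + 1.9 − 6) / 5 = -6.20 / 5 = -1.2400%
Σ(r − r̄)² = (-2.4 − (-1.2400))² + (1.7 − (-1.2400))² + … = 42.5320
sample σ = √(42.5320 / 4) = √10.6330 = 3.2608%
Sharpe = (r̄ − rf) / σ = (-1.2400 − 0.43) / 3.2608 = -1.6700 / 3.2608 = -0.5121

-0.51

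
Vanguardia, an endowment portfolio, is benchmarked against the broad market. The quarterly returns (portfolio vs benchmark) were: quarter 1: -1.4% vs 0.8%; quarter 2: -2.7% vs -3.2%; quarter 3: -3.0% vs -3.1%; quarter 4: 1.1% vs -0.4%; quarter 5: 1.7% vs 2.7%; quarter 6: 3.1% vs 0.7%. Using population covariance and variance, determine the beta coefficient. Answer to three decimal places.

0.827

r̄p = -0.2000%,  r̄m = -0.4167%
Cov = Σ(rp − r̄p)(rm − r̄m) / 6 = 3.7733
Var(rm) = Σ(rm − r̄m)² / 6 = 4.5647
β = Cov / Var = 3.7733 / 4.5647 = 0.8266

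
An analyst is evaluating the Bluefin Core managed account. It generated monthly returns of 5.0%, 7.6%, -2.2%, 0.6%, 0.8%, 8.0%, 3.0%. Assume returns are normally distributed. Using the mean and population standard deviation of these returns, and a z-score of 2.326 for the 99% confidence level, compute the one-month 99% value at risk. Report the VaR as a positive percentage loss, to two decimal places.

4.96

Mean return r̄ = 22.80 / 7 = 3.2571%
Population std dev = √[87.3371 / 7] = 3.5322%
VaR = −(r̄ − z·σ) = −(3.2571 − 2.326 × 3.5322) = −(-4.9588) = 4.9588%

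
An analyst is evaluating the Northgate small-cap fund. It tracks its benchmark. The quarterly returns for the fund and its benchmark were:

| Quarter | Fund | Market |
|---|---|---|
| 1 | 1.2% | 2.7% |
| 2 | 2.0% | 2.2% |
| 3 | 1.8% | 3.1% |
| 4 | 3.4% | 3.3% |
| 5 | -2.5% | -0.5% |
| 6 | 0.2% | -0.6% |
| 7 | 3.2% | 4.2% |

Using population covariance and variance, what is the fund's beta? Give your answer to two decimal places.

0.94

r̄p = 1.3286%,  r̄m = 2.0571%
Cov = Σ(rp − r̄p)(rm − r̄m) / 7 = 2.8398
Var(rm) = Σ(rm − r̄m)² / 7 = 3.0367
β = Cov / Var = 2.8398 / 3.0367 = 0.9352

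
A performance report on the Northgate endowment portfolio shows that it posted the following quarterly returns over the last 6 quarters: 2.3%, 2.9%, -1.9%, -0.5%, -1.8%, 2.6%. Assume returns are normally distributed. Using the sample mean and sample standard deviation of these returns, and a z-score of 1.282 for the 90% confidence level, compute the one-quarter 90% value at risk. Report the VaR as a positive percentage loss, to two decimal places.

2.29

Mean return r̄ = 3.60 / 6 = 0.6000%
Σ(r − r̄)² = 25.4000; sample σ = √(25.4000/5) = 2.2539%
VaR = −(r̄ − z·σ) = −(0.6000 − 1.282 × 2.2539) = −(-2.2895) = 2.2895%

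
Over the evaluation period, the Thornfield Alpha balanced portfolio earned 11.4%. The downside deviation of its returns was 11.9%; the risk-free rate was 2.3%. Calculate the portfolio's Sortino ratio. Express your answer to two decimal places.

0.76

Sortino = (Rp − Rf) / σd = (11.4% − 2.3%) / 11.9% = 9.10% / 11.9% = 0.7647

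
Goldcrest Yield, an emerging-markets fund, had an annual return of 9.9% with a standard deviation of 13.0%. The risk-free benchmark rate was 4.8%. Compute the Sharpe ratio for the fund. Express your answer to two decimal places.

0.39

Sharpe = (Rp − Rf) / σp = (9.9% − 4.8%) / 13.0% = 5.10% / 13.0% = 0.3923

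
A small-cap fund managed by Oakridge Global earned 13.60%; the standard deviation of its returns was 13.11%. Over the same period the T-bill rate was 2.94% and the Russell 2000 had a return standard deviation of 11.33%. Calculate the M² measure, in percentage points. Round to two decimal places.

12.15

Sharpe = (Rp − Rf) / σp = (13.60% − 2.94%) / 13.11% = 0.8131
M² = Rf + Sharpe × σm = 2.94% + 0.8131 × 11.33% = 12.1524%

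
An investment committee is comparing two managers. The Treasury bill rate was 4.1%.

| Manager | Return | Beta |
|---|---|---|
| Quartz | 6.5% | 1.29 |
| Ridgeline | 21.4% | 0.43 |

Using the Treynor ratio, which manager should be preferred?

Ridgeline

Quartz: Treynor = (6.5% − 4.1%) / 1.29 = 1.860
Ridgeline: Treynor = (21.4% − 4.1%) / 0.43 = 40.233
Highest: Ridgeline (40.233).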